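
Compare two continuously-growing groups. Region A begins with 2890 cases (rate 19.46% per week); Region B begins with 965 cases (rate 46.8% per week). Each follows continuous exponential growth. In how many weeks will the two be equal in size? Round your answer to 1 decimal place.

t ≈ 4.0 weeks

2890·e^(0.1946t) = 965·e^(0.468t)
2890/965 = e^((0.468 − 0.1946)t) → ln(2.99482) = 0.2734·t
t = 1.09688 / 0.2734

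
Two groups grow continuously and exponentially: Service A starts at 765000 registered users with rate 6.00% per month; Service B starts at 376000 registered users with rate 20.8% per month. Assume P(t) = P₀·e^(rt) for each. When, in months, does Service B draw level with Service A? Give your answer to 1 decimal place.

t ≈ 4.8 months

765000·e^(0.06t) = 376000·e^(0.208t)
765000/376000 = e^((0.208 − 0.06)t) → ln(2.03457) = 0.148·t
t = 0.71029 / 0.148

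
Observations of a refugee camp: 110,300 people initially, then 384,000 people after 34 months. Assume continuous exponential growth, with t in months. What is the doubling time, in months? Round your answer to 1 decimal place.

r = ln(384000/110300) / 34 = ln(3.48141) / 34 ≈ 0.036689 per month
doubling time = ln 2 / |r| = 0.69315 / 0.036689

doubling time ≈ 18.9 months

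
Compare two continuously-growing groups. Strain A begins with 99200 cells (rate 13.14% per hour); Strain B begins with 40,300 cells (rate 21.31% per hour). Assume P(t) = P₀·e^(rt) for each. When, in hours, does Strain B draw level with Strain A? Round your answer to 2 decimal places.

t ≈ 11.03 hours

99200·e^(0.1314t) = 40300·e^(0.2131t)
99200/40300 = e^((0.2131 − 0.1314)t) → ln(2.46154) = 0.0817·t
t = 0.90079 / 0.0817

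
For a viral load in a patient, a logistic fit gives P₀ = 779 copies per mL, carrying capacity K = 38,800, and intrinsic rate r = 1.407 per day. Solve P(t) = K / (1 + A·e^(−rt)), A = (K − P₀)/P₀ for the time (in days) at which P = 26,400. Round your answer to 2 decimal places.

t ≈ 3.30 days

A = (38800 − 779)/779 = 48.80745
26400 = 38800/(1 + 48.80745·e^(−1.407t)) → 1 + 48.80745·e^(−1.407t) = 1.4697
e^(−1.407t) = 0.009623 → t = ln(103.91263)/1.407 = 4.64355/1.407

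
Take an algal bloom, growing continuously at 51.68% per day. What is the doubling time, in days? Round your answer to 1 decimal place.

doubling time = ln(2) / |r| = 0.69315 / 0.5168

doubling time ≈ 1.3 days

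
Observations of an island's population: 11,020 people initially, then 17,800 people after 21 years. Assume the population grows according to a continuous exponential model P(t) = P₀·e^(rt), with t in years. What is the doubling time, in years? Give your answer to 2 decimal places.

r = ln(17800/11020) / 21 = ln(1.61525) / 21 ≈ 0.022833 per year
doubling time = ln 2 / |r| = 0.69315 / 0.022833

doubling time ≈ 30.36 years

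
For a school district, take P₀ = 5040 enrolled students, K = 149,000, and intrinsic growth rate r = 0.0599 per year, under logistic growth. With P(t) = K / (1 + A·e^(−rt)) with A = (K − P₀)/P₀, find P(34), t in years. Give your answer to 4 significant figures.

≈ 31,520 enrolled students

A = (149000 − 5040)/5040 = 28.56349
P(34) = 149000 / (1 + 28.56349·e^(−0.0599·34)) = 149000 / (1 + 28.56349·0.130472)
= 149000 / 4.72672 ≈ 31522.89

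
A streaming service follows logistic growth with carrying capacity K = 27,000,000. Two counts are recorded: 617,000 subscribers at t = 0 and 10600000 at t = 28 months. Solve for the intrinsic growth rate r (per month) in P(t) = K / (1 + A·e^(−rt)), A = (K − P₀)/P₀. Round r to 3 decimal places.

r ≈ 0.119 per month

A = (27000000 − 617000)/617000 = 42.76013
10600000 = 27000000/(1 + 42.76013·e^(−r·28)) → e^(−28r) = (2.54717 − 1)/42.76013 = 0.036183
r = −ln(0.036183)/28 = 3.31918/28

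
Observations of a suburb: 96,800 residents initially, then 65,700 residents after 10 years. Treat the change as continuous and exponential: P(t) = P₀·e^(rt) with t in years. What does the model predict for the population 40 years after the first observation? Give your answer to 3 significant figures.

r = ln(65700/96800) / 10 ≈ -0.038755 per year
P(40) = 96800 · e^(-0.038755·40) = 96800 · 0.21221 ≈ 20541.65

≈ 20,500 residents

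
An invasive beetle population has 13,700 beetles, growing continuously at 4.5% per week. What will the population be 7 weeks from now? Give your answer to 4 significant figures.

≈ 18,770 beetles

P(7) = 13700 · e^(0.045·7) = 13700 · e^(0.315)
= 13700 · 1.37026 ≈ 18772.55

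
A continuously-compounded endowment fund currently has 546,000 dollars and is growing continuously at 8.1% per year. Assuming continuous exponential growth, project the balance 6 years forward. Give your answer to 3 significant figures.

P(6) = 546000 · e^(0.081·6) = 546000 · e^(0.486)
= 546000 · 1.6258 ≈ 887686.8

≈ 888,000 dollars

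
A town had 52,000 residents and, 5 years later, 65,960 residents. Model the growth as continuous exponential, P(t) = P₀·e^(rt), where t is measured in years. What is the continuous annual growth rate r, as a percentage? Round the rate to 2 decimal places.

65960 = 52000 · e^(r·5)
e^(5r) = 65960/52000 = 1.26846
r = ln(1.26846) / 5 = 0.2378 / 5

r ≈ 4.76% per year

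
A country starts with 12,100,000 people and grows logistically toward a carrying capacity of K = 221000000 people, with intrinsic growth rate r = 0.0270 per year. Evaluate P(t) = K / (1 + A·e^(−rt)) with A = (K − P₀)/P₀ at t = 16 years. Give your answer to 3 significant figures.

≈ 18,100,000 people

A = (221000000 − 12100000)/12100000 = 17.26446
P(16) = 221000000 / (1 + 17.26446·e^(−0.027·16)) = 221000000 / (1 + 17.26446·0.649209)
= 221000000 / 12.20825 ≈ 18102510.96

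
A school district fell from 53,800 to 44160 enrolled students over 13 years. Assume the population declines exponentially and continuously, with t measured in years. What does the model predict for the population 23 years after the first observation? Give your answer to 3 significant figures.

r = ln(44160/53800) / 13 ≈ -0.015189 per year
P(23) = 53800 · e^(-0.015189·23) = 53800 · 0.70515 ≈ 37937.18

≈ 37,900 enrolled students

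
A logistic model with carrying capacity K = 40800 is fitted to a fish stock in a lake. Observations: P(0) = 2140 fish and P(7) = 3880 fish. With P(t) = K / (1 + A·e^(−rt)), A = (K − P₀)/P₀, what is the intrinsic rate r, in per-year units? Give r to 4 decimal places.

A = (40800 − 2140)/2140 = 18.06542
3880 = 40800/(1 + 18.06542·e^(−r·7)) → e^(−7r) = (10.51546 − 1)/18.06542 = 0.526723
r = −ln(0.526723)/7 = 0.64108/7

r ≈ 0.0916 per year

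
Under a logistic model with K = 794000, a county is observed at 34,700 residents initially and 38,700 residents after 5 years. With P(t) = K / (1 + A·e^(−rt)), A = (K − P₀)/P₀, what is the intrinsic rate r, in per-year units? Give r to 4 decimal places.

A = (794000 − 34700)/34700 = 21.88184
38700 = 794000/(1 + 21.88184·e^(−r·5)) → e^(−5r) = (20.5168 − 1)/21.88184 = 0.891917
r = −ln(0.891917)/5 = 0.11438/5

r ≈ 0.0229 per year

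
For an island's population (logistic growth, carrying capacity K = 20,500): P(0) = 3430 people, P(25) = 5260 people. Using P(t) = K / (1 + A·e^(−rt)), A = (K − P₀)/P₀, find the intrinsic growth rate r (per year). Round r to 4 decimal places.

A = (20500 − 3430)/3430 = 4.97668
5260 = 20500/(1 + 4.97668·e^(−r·25)) → e^(−25r) = (3.89734 − 1)/4.97668 = 0.582183
r = −ln(0.582183)/25 = 0.54097/25

r ≈ 0.0216 per year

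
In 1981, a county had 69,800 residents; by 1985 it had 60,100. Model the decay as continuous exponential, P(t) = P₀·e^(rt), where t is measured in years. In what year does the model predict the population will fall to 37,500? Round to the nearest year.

year 1998

r = ln(60100/69800) / 4 = -0.14962/4 ≈ -0.037406 per year
t = ln(37500/69800) / r = -0.62129/-0.037406 ≈ 16.61 years after 1981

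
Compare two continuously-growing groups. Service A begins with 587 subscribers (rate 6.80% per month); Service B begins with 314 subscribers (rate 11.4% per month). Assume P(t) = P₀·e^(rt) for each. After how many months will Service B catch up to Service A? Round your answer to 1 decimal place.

587·e^(0.068t) = 314·e^(0.114t)
587/314 = e^((0.114 − 0.068)t) → ln(1.86943) = 0.046·t
t = 0.62563 / 0.046

t ≈ 13.6 months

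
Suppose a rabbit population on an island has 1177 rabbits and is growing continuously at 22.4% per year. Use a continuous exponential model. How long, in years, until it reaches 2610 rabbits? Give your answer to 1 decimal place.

t ≈ 3.6 years

2610 = 1177 · e^(0.224·t)
t = ln(2610/1177) / 0.224 = ln(2.2175) / 0.224 = 0.79638 / 0.224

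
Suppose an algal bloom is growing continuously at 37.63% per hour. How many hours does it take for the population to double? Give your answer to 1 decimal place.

doubling time = ln(2) / |r| = 0.69315 / 0.3763

doubling time ≈ 1.8 hours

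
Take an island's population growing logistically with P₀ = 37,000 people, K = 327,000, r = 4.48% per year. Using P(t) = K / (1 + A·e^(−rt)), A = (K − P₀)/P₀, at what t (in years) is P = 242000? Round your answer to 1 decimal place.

A = (327000 − 37000)/37000 = 7.83784
242000 = 327000/(1 + 7.83784·e^(−0.0448t)) → 1 + 7.83784·e^(−0.0448t) = 1.35124
e^(−0.0448t) = 0.044813 → t = ln(22.31479)/0.0448 = 3.10525/0.0448

t ≈ 69.3 years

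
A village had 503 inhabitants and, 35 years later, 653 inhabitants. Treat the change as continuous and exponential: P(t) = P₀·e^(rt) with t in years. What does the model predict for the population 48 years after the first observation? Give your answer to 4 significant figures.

r = ln(653/503) / 35 ≈ 0.007457 per year
P(48) = 503 · e^(0.007457·48) = 503 · 1.43036 ≈ 719.47

≈ 719.5 inhabitants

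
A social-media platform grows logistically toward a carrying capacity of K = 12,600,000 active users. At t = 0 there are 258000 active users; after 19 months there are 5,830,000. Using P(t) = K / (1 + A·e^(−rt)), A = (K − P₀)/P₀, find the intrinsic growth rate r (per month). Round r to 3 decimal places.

A = (12600000 − 258000)/258000 = 47.83721
5830000 = 12600000/(1 + 47.83721·e^(−r·19)) → e^(−19r) = (2.16123 − 1)/47.83721 = 0.024275
r = −ln(0.024275)/19 = 3.71832/19

r ≈ 0.196 per month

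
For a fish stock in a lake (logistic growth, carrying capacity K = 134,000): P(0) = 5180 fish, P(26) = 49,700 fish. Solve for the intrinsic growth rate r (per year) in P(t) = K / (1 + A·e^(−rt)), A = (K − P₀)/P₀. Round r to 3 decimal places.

A = (134000 − 5180)/5180 = 24.86873
49700 = 134000/(1 + 24.86873·e^(−r·26)) → e^(−26r) = (2.69618 − 1)/24.86873 = 0.068205
r = −ln(0.068205)/26 = 2.68523/26

r ≈ 0.103 per year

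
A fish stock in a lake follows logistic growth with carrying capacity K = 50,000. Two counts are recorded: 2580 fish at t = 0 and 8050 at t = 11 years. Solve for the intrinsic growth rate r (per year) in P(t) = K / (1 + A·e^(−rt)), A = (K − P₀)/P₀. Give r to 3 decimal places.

A = (50000 − 2580)/2580 = 18.37984
8050 = 50000/(1 + 18.37984·e^(−r·11)) → e^(−11r) = (6.21118 − 1)/18.37984 = 0.283527
r = −ln(0.283527)/11 = 1.26045/11

r ≈ 0.115 per year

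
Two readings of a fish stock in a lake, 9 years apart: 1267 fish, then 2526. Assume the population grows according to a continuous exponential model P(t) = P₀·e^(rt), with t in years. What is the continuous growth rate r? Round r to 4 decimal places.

2526 = 1267 · e^(r·9)
e^(9r) = 2526/1267 = 1.99369
r = ln(1.99369) / 9 = 0.68999 / 9

r ≈ 0.0767 per year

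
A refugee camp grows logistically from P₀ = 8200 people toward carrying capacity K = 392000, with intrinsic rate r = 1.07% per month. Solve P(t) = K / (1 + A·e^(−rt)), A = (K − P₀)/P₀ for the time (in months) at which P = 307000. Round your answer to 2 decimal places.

t ≈ 479.46 months

A = (392000 − 8200)/8200 = 46.80488
307000 = 392000/(1 + 46.80488·e^(−0.0107t)) → 1 + 46.80488·e^(−0.0107t) = 1.27687
e^(−0.0107t) = 0.005915 → t = ln(169.04821)/0.0107 = 5.13018/0.0107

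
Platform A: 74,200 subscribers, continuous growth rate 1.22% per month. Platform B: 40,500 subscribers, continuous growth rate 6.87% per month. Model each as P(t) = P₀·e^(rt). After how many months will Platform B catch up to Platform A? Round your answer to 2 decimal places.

74200·e^(0.0122t) = 40500·e^(0.0687t)
74200/40500 = e^((0.0687 − 0.0122)t) → ln(1.8321) = 0.0565·t
t = 0.60546 / 0.0565

t ≈ 10.72 months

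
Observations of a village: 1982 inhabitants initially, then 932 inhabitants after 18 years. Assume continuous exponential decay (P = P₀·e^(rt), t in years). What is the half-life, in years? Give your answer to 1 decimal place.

half-life ≈ 16.5 years

r = ln(932/1982) / 18 = ln(0.47023) / 18 ≈ -0.041918 per year
half-life = ln 2 / |r| = 0.69315 / 0.041918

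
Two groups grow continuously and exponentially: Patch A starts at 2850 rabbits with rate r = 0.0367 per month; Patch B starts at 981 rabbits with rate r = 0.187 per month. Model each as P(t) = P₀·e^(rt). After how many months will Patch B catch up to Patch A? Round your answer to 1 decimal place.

2850·e^(0.0367t) = 981·e^(0.187t)
2850/981 = e^((0.187 − 0.0367)t) → ln(2.9052) = 0.1503·t
t = 1.0665 / 0.1503

t ≈ 7.1 months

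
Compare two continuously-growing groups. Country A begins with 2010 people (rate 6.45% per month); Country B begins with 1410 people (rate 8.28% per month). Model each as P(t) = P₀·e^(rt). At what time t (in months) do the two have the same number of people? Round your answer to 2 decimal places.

2010·e^(0.0645t) = 1410·e^(0.0828t)
2010/1410 = e^((0.0828 − 0.0645)t) → ln(1.42553) = 0.0183·t
t = 0.35455 / 0.0183

t ≈ 19.37 months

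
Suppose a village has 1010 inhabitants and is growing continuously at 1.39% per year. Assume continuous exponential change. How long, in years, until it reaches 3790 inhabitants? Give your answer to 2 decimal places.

3790 = 1010 · e^(0.0139·t)
t = ln(3790/1010) / 0.0139 = ln(3.75248) / 0.0139 = 1.32242 / 0.0139

t ≈ 95.14 years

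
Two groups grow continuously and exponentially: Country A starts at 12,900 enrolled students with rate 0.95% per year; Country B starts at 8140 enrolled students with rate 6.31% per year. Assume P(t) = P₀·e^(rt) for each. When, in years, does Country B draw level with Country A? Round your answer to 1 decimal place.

12900·e^(0.0095t) = 8140·e^(0.0631t)
12900/8140 = e^((0.0631 − 0.0095)t) → ln(1.58477) = 0.0536·t
t = 0.46044 / 0.0536

t ≈ 8.6 years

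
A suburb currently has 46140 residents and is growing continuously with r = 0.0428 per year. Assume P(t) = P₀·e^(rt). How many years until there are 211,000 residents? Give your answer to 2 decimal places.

t ≈ 35.52 years

211000 = 46140 · e^(0.0428·t)
t = ln(211000/46140) / 0.0428 = ln(4.57304) / 0.0428 = 1.52018 / 0.0428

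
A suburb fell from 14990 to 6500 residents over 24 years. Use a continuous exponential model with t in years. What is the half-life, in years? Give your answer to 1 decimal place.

half-life ≈ 19.9 years

r = ln(6500/14990) / 24 = ln(0.43362) / 24 ≈ -0.034816 per year
half-life = ln 2 / |r| = 0.69315 / 0.034816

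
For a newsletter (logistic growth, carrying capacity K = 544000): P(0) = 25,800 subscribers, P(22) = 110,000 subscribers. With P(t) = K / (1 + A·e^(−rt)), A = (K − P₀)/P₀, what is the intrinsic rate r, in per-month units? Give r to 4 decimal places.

A = (544000 − 25800)/25800 = 20.08527
110000 = 544000/(1 + 20.08527·e^(−r·22)) → e^(−22r) = (4.94545 − 1)/20.08527 = 0.196435
r = −ln(0.196435)/22 = 1.62742/22

r ≈ 0.0740 per month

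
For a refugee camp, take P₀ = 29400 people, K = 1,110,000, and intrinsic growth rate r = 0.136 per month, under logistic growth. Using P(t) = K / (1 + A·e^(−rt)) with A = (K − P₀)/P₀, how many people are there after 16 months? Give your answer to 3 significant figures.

≈ 215,000 people

A = (1110000 − 29400)/29400 = 36.7551
P(16) = 1110000 / (1 + 36.7551·e^(−0.136·16)) = 1110000 / (1 + 36.7551·0.113495)
= 1110000 / 5.17151 ≈ 214637.68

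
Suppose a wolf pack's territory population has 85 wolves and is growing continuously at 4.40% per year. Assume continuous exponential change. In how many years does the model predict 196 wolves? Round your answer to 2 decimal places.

196 = 85 · e^(0.044·t)
t = ln(196/85) / 0.044 = ln(2.30588) / 0.044 = 0.83546 / 0.044

t ≈ 18.99 years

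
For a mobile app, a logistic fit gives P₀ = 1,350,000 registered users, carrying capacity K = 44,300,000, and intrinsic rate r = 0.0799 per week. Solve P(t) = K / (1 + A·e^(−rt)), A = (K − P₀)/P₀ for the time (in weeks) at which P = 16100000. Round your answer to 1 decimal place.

t ≈ 36.3 weeks

A = (44300000 − 1350000)/1350000 = 31.81481
16100000 = 44300000/(1 + 31.81481·e^(−0.0799t)) → 1 + 31.81481·e^(−0.0799t) = 2.75155
e^(−0.0799t) = 0.055055 → t = ln(18.16378)/0.0799 = 2.89943/0.0799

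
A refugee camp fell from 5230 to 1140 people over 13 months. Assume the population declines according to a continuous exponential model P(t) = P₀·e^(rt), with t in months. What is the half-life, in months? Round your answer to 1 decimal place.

r = ln(1140/5230) / 13 = ln(0.21797) / 13 ≈ -0.117183 per month
half-life = ln 2 / |r| = 0.69315 / 0.117183

half-life ≈ 5.9 months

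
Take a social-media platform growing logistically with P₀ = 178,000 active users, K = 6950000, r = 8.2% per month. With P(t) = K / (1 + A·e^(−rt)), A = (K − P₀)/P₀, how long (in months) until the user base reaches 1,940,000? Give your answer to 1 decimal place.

t ≈ 32.8 months

A = (6950000 − 178000)/178000 = 38.04494
1940000 = 6950000/(1 + 38.04494·e^(−0.082t)) → 1 + 38.04494·e^(−0.082t) = 3.58247
e^(−0.082t) = 0.06788 → t = ln(14.73197)/0.082 = 2.69002/0.082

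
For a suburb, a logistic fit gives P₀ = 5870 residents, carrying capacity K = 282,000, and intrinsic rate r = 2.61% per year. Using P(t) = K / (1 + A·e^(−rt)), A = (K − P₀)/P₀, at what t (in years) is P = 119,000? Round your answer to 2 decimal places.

A = (282000 − 5870)/5870 = 47.04089
119000 = 282000/(1 + 47.04089·e^(−0.0261t)) → 1 + 47.04089·e^(−0.0261t) = 2.36975
e^(−0.0261t) = 0.029118 → t = ln(34.34273)/0.0261 = 3.53639/0.0261

t ≈ 135.49 years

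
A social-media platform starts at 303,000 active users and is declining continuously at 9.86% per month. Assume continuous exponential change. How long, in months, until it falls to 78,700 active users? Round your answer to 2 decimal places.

t ≈ 13.67 months

78700 = 303000 · e^(-0.0986·t)
t = ln(78700/303000) / -0.0986 = ln(0.25974) / -0.0986 = -1.34809 / -0.0986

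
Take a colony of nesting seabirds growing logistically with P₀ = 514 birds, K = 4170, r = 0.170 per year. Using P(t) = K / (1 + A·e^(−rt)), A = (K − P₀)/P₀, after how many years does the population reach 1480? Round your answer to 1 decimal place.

t ≈ 8.0 years

A = (4170 − 514)/514 = 7.11284
1480 = 4170/(1 + 7.11284·e^(−0.17t)) → 1 + 7.11284·e^(−0.17t) = 2.81757
e^(−0.17t) = 0.255533 → t = ln(3.91338)/0.17 = 1.3644/0.17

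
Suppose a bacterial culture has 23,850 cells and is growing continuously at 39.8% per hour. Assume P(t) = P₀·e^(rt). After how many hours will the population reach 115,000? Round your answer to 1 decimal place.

115000 = 23850 · e^(0.398·t)
t = ln(115000/23850) / 0.398 = ln(4.8218) / 0.398 = 1.57315 / 0.398

t ≈ 4.0 hours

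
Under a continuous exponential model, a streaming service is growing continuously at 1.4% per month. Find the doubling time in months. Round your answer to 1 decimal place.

doubling time = ln(2) / |r| = 0.69315 / 0.014

doubling time ≈ 49.5 months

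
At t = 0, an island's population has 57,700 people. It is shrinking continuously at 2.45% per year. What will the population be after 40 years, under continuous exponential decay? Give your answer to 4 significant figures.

≈ 21,660 people

P(40) = 57700 · e^(-0.0245·40) = 57700 · e^(-0.98)
= 57700 · 0.37531 ≈ 21655.45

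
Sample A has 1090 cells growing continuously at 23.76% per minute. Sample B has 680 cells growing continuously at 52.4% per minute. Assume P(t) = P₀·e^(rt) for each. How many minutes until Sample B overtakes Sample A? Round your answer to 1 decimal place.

1090·e^(0.2376t) = 680·e^(0.524t)
1090/680 = e^((0.524 − 0.2376)t) → ln(1.60294) = 0.2864·t
t = 0.47184 / 0.2864

t ≈ 1.6 minutes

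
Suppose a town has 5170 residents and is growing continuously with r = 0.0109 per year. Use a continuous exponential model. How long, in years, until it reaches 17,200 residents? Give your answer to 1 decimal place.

17200 = 5170 · e^(0.0109·t)
t = ln(17200/5170) / 0.0109 = ln(3.32689) / 0.0109 = 1.20204 / 0.0109

t ≈ 110.3 years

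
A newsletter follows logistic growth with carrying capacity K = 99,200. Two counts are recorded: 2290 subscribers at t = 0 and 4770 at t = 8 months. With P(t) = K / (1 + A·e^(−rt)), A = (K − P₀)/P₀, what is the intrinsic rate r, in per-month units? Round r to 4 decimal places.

A = (99200 − 2290)/2290 = 42.31878
4770 = 99200/(1 + 42.31878·e^(−r·8)) → e^(−8r) = (20.79665 − 1)/42.31878 = 0.467798
r = −ln(0.467798)/8 = 0.75972/8

r ≈ 0.0950 per month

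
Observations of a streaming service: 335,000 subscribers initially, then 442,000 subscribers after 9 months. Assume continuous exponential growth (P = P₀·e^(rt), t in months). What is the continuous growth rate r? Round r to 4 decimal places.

442000 = 335000 · e^(r·9)
e^(9r) = 442000/335000 = 1.3194
r = ln(1.3194) / 9 = 0.27718 / 9

r ≈ 0.0308 per month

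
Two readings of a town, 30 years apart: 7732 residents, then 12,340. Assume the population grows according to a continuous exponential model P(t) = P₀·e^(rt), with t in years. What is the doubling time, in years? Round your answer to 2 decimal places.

doubling time ≈ 44.48 years

r = ln(12340/7732) / 30 = ln(1.59596) / 30 ≈ 0.015583 per year
doubling time = ln 2 / |r| = 0.69315 / 0.015583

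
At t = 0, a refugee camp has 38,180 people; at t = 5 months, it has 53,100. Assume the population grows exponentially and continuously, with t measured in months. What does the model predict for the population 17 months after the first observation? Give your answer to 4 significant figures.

r = ln(53100/38180) / 5 ≈ 0.065973 per month
P(17) = 38180 · e^(0.065973·17) = 38180 · 3.06958 ≈ 117196.64

≈ 117,200 people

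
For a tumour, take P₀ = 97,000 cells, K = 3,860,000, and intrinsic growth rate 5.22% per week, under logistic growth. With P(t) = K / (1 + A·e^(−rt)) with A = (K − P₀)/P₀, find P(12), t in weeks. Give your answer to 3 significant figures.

A = (3860000 − 97000)/97000 = 38.79381
P(12) = 3860000 / (1 + 38.79381·e^(−0.0522·12)) = 3860000 / (1 + 38.79381·0.534513)
= 3860000 / 21.73578 ≈ 177587.35

≈ 178,000 cells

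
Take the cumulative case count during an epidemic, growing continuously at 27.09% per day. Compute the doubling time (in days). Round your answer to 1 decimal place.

doubling time ≈ 2.6 days

doubling time = ln(2) / |r| = 0.69315 / 0.2709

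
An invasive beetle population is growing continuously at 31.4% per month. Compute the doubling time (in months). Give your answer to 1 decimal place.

doubling time ≈ 2.2 months

doubling time = ln(2) / |r| = 0.69315 / 0.314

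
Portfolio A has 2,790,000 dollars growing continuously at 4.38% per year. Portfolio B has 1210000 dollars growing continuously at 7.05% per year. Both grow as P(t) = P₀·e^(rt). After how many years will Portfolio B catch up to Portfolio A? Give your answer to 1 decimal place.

2790000·e^(0.0438t) = 1210000·e^(0.0705t)
2790000/1210000 = e^((0.0705 − 0.0438)t) → ln(2.30579) = 0.0267·t
t = 0.83542 / 0.0267

t ≈ 31.3 years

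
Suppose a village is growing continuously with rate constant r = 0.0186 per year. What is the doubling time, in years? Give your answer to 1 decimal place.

doubling time ≈ 37.3 years

doubling time = ln(2) / |r| = 0.69315 / 0.0186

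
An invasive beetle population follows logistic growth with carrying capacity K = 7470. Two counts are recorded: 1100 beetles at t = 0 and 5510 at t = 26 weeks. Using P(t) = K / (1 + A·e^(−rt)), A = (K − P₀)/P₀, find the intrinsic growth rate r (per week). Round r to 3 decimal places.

A = (7470 − 1100)/1100 = 5.79091
5510 = 7470/(1 + 5.79091·e^(−r·26)) → e^(−26r) = (1.35572 − 1)/5.79091 = 0.061427
r = −ln(0.061427)/26 = 2.78991/26

r ≈ 0.107 per week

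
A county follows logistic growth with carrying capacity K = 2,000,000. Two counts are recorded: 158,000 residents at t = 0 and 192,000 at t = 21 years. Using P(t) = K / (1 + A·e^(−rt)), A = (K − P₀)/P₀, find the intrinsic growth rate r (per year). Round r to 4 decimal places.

r ≈ 0.0102 per year

A = (2000000 − 158000)/158000 = 11.65823
192000 = 2000000/(1 + 11.65823·e^(−r·21)) → e^(−21r) = (10.41667 − 1)/11.65823 = 0.807727
r = −ln(0.807727)/21 = 0.21353/21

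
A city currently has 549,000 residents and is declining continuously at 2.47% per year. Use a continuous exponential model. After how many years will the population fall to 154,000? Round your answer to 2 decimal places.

t ≈ 51.46 years

154000 = 549000 · e^(-0.0247·t)
t = ln(154000/549000) / -0.0247 = ln(0.28051) / -0.0247 = -1.27115 / -0.0247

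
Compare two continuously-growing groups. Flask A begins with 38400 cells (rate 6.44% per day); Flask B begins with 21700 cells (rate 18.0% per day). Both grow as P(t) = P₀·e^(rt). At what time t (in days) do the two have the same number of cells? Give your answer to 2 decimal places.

38400·e^(0.0644t) = 21700·e^(0.18t)
38400/21700 = e^((0.18 − 0.0644)t) → ln(1.76959) = 0.1156·t
t = 0.57075 / 0.1156

t ≈ 4.94 days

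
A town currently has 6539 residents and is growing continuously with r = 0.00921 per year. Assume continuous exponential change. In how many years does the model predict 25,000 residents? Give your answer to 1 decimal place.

t ≈ 145.6 years

25000 = 6539 · e^(0.00921·t)
t = ln(25000/6539) / 0.00921 = ln(3.82321) / 0.00921 = 1.34109 / 0.00921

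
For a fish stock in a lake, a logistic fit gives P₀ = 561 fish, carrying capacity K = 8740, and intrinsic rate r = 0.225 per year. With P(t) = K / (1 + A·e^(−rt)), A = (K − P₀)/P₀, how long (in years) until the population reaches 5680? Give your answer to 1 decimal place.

A = (8740 − 561)/561 = 14.57932
5680 = 8740/(1 + 14.57932·e^(−0.225t)) → 1 + 14.57932·e^(−0.225t) = 1.53873
e^(−0.225t) = 0.036952 → t = ln(27.06227)/0.225 = 3.29814/0.225

t ≈ 14.7 years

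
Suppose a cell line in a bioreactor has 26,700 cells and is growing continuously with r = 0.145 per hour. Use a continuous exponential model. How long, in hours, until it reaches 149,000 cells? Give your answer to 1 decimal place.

149000 = 26700 · e^(0.145·t)
t = ln(149000/26700) / 0.145 = ln(5.58052) / 0.145 = 1.71928 / 0.145

t ≈ 11.9 hours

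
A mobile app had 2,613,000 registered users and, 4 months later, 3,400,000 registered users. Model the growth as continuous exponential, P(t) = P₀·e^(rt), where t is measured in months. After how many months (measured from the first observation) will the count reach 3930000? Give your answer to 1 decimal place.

t ≈ 6.2 months

r = ln(3400000/2613000) / 4 ≈ 0.065819 per month
t = ln(3930000/2613000) / r = 0.40814 / 0.065819 ≈ 6.201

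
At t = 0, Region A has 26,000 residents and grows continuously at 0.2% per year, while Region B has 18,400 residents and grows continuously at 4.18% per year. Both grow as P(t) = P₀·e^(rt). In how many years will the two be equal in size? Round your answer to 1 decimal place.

26000·e^(0.002t) = 18400·e^(0.0418t)
26000/18400 = e^((0.0418 − 0.002)t) → ln(1.41304) = 0.0398·t
t = 0.34575 / 0.0398

t ≈ 8.7 years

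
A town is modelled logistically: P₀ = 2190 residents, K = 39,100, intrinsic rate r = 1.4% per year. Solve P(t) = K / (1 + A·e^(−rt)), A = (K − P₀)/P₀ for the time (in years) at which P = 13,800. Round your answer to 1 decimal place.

t ≈ 158.5 years

A = (39100 − 2190)/2190 = 16.85388
13800 = 39100/(1 + 16.85388·e^(−0.014t)) → 1 + 16.85388·e^(−0.014t) = 2.83333
e^(−0.014t) = 0.108778 → t = ln(9.19303)/0.014 = 2.21845/0.014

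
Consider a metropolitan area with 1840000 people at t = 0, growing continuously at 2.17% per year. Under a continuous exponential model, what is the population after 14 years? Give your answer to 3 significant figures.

≈ 2,490,000 people

P(14) = 1840000 · e^(0.0217·14) = 1840000 · e^(0.3038)
= 1840000 · 1.355 ≈ 2493196.37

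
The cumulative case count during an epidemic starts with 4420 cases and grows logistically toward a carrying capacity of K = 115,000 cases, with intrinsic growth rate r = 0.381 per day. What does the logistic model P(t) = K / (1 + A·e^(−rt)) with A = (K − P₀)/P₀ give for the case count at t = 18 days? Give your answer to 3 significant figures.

≈ 112,000 cases

A = (115000 − 4420)/4420 = 25.0181
P(18) = 115000 / (1 + 25.0181·e^(−0.381·18)) = 115000 / (1 + 25.0181·0.001051)
= 115000 / 1.02629 ≈ 112053.62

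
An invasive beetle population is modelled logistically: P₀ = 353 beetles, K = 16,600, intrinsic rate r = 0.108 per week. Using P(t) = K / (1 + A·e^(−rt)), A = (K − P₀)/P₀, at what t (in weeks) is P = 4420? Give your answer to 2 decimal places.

A = (16600 − 353)/353 = 46.0255
4420 = 16600/(1 + 46.0255·e^(−0.108t)) → 1 + 46.0255·e^(−0.108t) = 3.75566
e^(−0.108t) = 0.059872 → t = ln(16.70219)/0.108 = 2.81554/0.108

t ≈ 26.07 weeks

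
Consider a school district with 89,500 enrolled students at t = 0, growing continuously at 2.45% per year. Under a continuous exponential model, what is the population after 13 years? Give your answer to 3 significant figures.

P(13) = 89500 · e^(0.0245·13) = 89500 · e^(0.3185)
= 89500 · 1.37506 ≈ 123068.19

≈ 123,000 enrolled students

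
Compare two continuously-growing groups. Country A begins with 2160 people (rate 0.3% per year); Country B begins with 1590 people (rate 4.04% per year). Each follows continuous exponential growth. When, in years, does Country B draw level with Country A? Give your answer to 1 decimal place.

t ≈ 8.2 years

2160·e^(0.003t) = 1590·e^(0.0404t)
2160/1590 = e^((0.0404 − 0.003)t) → ln(1.35849) = 0.0374·t
t = 0.30637 / 0.0374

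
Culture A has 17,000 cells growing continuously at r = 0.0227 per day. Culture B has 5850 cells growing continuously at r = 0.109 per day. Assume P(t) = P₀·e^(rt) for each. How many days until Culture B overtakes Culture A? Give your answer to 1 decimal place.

t ≈ 12.4 days

17000·e^(0.0227t) = 5850·e^(0.109t)
17000/5850 = e^((0.109 − 0.0227)t) → ln(2.90598) = 0.0863·t
t = 1.06677 / 0.0863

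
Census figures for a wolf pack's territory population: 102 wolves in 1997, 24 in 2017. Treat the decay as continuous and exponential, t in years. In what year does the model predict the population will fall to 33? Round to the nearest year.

year 2013

r = ln(24/102) / 20 = -1.44692/20 ≈ -0.072346 per year
t = ln(33/102) / r = -1.12847/-0.072346 ≈ 15.6 years after 1997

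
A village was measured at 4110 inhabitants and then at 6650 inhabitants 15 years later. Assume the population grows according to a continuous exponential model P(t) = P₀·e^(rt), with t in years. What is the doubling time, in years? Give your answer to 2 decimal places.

doubling time ≈ 21.61 years

r = ln(6650/4110) / 15 = ln(1.618) / 15 ≈ 0.03208 per year
doubling time = ln 2 / |r| = 0.69315 / 0.03208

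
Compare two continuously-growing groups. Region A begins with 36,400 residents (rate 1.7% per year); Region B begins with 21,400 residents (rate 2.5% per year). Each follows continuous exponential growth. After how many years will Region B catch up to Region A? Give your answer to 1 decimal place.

36400·e^(0.017t) = 21400·e^(0.025t)
36400/21400 = e^((0.025 − 0.017)t) → ln(1.70093) = 0.008·t
t = 0.53118 / 0.008

t ≈ 66.4 years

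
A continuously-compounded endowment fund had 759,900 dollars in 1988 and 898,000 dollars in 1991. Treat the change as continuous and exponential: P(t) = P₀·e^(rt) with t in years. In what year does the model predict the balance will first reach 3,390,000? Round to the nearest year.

year 2015

r = ln(898000/759900) / 3 = 0.16698/3 ≈ 0.055661 per year
t = ln(3390000/759900) / r = 1.4954/0.055661 ≈ 26.87 years after 1988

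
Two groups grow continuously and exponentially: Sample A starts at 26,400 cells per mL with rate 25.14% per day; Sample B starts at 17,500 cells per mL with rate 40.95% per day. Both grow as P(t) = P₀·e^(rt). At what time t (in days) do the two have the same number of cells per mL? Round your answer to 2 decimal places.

t ≈ 2.60 days

26400·e^(0.2514t) = 17500·e^(0.4095t)
26400/17500 = e^((0.4095 − 0.2514)t) → ln(1.50857) = 0.1581·t
t = 0.41116 / 0.1581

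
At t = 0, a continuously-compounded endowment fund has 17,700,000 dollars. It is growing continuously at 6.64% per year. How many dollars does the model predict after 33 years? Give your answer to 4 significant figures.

≈ 158,300,000 dollars

P(33) = 17700000 · e^(0.0664·33) = 17700000 · e^(2.1912)
= 17700000 · 8.94594 ≈ 158343169.97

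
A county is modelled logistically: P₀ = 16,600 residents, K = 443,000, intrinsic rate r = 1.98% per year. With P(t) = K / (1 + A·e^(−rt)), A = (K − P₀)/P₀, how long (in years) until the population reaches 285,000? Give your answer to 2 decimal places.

t ≈ 193.73 years

A = (443000 − 16600)/16600 = 25.68675
285000 = 443000/(1 + 25.68675·e^(−0.0198t)) → 1 + 25.68675·e^(−0.0198t) = 1.55439
e^(−0.0198t) = 0.021583 → t = ln(46.33369)/0.0198 = 3.83587/0.0198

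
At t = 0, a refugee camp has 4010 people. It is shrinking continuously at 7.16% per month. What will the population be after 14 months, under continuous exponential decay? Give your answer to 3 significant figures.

≈ 1,470 people

P(14) = 4010 · e^(-0.0716·14) = 4010 · e^(-1.0024)
= 4010 · 0.367 ≈ 1471.66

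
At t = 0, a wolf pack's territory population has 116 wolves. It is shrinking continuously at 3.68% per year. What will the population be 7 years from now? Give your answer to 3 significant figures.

P(7) = 116 · e^(-0.0368·7) = 116 · e^(-0.2576)
= 116 · 0.7729 ≈ 89.66

≈ 89.7 wolves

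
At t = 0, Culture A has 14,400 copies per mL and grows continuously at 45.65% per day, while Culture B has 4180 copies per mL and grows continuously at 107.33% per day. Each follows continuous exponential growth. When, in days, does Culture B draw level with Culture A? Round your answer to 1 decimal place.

14400·e^(0.4565t) = 4180·e^(1.0733t)
14400/4180 = e^((1.0733 − 0.4565)t) → ln(3.44498) = 0.6168·t
t = 1.23692 / 0.6168

t ≈ 2.0 days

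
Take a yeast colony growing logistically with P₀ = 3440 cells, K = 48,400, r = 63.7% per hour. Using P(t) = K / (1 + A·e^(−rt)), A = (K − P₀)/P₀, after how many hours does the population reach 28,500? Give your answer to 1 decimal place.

A = (48400 − 3440)/3440 = 13.06977
28500 = 48400/(1 + 13.06977·e^(−0.637t)) → 1 + 13.06977·e^(−0.637t) = 1.69825
e^(−0.637t) = 0.053424 → t = ln(18.71801)/0.637 = 2.92949/0.637

t ≈ 4.6 hours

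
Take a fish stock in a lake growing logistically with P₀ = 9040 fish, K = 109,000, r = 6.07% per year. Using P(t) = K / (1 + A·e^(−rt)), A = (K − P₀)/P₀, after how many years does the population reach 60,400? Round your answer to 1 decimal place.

A = (109000 − 9040)/9040 = 11.05752
60400 = 109000/(1 + 11.05752·e^(−0.0607t)) → 1 + 11.05752·e^(−0.0607t) = 1.80464
e^(−0.0607t) = 0.072768 → t = ln(13.74227)/0.0607 = 2.62048/0.0607

t ≈ 43.2 years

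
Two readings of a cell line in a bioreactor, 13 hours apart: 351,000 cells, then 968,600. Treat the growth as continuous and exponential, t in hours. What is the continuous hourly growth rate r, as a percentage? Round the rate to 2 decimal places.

r ≈ 7.81% per hour

968600 = 351000 · e^(r·13)
e^(13r) = 968600/351000 = 2.75954
r = ln(2.75954) / 13 = 1.01507 / 13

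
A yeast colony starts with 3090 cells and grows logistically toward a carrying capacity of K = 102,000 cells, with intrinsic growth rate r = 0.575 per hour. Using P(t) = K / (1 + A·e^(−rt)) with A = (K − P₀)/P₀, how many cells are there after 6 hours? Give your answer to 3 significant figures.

A = (102000 − 3090)/3090 = 32.00971
P(6) = 102000 / (1 + 32.00971·e^(−0.575·6)) = 102000 / (1 + 32.00971·0.031746)
= 102000 / 2.01617 ≈ 50591.01

≈ 50,600 cells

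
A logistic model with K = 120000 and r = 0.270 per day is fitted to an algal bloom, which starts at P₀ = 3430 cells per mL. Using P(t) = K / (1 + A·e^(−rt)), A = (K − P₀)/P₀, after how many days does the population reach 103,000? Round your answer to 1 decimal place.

t ≈ 19.7 days

A = (120000 − 3430)/3430 = 33.98542
103000 = 120000/(1 + 33.98542·e^(−0.27t)) → 1 + 33.98542·e^(−0.27t) = 1.16505
e^(−0.27t) = 0.004856 → t = ln(205.91168)/0.27 = 5.32745/0.27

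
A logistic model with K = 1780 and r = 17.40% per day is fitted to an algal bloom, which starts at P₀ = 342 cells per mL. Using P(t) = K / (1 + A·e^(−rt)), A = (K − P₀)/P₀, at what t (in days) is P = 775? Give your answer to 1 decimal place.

A = (1780 − 342)/342 = 4.20468
775 = 1780/(1 + 4.20468·e^(−0.174t)) → 1 + 4.20468·e^(−0.174t) = 2.29677
e^(−0.174t) = 0.308412 → t = ln(3.24241)/0.174 = 1.17632/0.174

t ≈ 6.8 days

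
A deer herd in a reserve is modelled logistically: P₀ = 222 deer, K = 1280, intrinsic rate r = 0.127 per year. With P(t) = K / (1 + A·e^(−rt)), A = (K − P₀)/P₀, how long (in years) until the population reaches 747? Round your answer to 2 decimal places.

t ≈ 14.95 years

A = (1280 − 222)/222 = 4.76577
747 = 1280/(1 + 4.76577·e^(−0.127t)) → 1 + 4.76577·e^(−0.127t) = 1.71352
e^(−0.127t) = 0.149718 → t = ln(6.67923)/0.127 = 1.899/0.127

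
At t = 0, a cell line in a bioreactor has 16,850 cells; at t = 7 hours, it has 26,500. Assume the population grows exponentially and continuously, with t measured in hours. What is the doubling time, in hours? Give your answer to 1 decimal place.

doubling time ≈ 10.7 hours

r = ln(26500/16850) / 7 = ln(1.5727) / 7 ≈ 0.064685 per hour
doubling time = ln 2 / |r| = 0.69315 / 0.064685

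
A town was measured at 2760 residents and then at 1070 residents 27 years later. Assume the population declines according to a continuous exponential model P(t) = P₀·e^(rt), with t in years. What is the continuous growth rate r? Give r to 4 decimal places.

1070 = 2760 · e^(r·27)
e^(27r) = 1070/2760 = 0.38768
r = ln(0.38768) / 27 = -0.94757 / 27

r ≈ -0.0351 per year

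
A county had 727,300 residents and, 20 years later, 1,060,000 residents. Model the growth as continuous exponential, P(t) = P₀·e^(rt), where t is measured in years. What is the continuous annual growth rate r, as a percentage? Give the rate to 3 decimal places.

r ≈ 1.883% per year

1060000 = 727300 · e^(r·20)
e^(20r) = 1060000/727300 = 1.45745
r = ln(1.45745) / 20 = 0.37669 / 20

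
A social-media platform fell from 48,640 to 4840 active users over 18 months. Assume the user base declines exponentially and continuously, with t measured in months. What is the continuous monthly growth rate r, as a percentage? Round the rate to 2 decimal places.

r ≈ -12.82% per month

4840 = 48640 · e^(r·18)
e^(18r) = 4840/48640 = 0.09951
r = ln(0.09951) / 18 = -2.30753 / 18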